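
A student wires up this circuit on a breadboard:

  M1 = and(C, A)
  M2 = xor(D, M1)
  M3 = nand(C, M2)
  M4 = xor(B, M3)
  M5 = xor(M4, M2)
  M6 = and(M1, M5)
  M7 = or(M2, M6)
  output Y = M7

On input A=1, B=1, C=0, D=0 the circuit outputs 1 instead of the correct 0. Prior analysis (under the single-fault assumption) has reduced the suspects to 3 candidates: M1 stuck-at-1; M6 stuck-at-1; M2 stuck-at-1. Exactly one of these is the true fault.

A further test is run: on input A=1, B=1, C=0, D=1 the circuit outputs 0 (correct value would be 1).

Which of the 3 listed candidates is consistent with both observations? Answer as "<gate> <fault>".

M1 stuck-at-1

Evaluate each candidate on input A=1, B=1, C=0, D=1:
  M1 stuck-at-1: M1=1 [stuck-at-1], M2=0, M3=1, M4=0, M5=0, M6=0, M7=0 → 0 — matches
  M6 stuck-at-1: M1=0, M2=1, M3=1, M4=0, M5=1, M6=1 [stuck-at-1], M7=1 → 1 — eliminated
  M2 stuck-at-1: M1=0, M2=1 [stuck-at-1], M3=1, M4=0, M5=1, M6=0, M7=1 → 1 — eliminated
Only M1 stuck-at-1 reproduces the observed 0.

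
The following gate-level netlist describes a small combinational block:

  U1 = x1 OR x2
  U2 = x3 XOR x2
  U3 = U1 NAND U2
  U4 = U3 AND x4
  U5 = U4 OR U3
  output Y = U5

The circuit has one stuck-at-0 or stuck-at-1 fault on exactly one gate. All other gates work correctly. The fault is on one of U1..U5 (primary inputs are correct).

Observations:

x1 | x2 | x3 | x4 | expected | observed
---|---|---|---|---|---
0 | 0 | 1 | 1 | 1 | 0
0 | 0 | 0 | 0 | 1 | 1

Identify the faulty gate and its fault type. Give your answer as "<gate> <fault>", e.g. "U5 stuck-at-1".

U1 stuck-at-1

Fault-free values for test 1 (x1=0, x2=0, x3=1, x4=1): U1=0, U2=1, U3=1, U4=1, U5=1, giving Y=1. Observed 0.
Test 1: faults giving observed 0 are {U1 stuck-at-1, U3 stuck-at-0, U5 stuck-at-0}.
Test 2 (x1=0, x2=0, x3=0, x4=0): fault-free U1=0, U2=0, U3=1, U4=0, U5=1 → 1; observed 1. Eliminates U3 stuck-at-0, U5 stuck-at-0.
Only U1 stuck-at-1 is consistent with every test.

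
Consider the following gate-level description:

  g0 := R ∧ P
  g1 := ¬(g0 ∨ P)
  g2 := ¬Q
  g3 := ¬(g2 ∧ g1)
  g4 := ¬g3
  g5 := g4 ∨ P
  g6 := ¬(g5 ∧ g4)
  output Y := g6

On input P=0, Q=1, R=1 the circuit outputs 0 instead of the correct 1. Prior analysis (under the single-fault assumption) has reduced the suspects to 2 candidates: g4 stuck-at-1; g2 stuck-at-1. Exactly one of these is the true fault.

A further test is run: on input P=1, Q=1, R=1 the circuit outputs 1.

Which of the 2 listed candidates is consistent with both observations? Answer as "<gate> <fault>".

Evaluate each candidate on input P=1, Q=1, R=1:
  g4 stuck-at-1: g0=1, g1=0, g2=0, g3=1, g4=1 [stuck-at-1], g5=1, g6=0 → 0 — eliminated
  g2 stuck-at-1: g0=1, g1=0, g2=1 [stuck-at-1], g3=1, g4=0, g5=1, g6=1 → 1 — matches
Only g2 stuck-at-1 reproduces the observed 1.

g2 stuck-at-1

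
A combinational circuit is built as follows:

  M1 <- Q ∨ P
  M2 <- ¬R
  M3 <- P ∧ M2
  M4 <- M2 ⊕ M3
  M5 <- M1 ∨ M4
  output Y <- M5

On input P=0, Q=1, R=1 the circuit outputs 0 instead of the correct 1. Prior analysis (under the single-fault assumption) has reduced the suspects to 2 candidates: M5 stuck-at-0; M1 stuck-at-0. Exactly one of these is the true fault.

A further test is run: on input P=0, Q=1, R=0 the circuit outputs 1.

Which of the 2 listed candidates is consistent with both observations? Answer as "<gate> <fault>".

M1 stuck-at-0

Evaluate each candidate on input P=0, Q=1, R=0:
  M5 stuck-at-0: M1=1, M2=1, M3=0, M4=1, M5=0 [stuck-at-0] → 0 — eliminated
  M1 stuck-at-0: M1=0 [stuck-at-0], M2=1, M3=0, M4=1, M5=1 → 1 — matches
Only M1 stuck-at-0 reproduces the observed 1.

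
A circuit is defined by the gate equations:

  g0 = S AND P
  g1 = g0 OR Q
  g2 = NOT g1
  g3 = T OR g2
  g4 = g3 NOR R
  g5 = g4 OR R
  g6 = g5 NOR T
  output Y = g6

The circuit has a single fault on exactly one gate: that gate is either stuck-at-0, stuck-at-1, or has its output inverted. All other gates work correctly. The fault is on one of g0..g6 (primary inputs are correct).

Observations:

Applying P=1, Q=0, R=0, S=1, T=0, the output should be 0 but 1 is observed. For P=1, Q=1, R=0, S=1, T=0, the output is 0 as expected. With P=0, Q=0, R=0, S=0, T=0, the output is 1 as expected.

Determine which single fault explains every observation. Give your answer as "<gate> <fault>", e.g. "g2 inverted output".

g0 stuck-at-0

Fault-free values for test 1 (P=1, Q=0, R=0, S=1, T=0): g0=1, g1=1, g2=0, g3=0, g4=1, g5=1, g6=0, giving Y=0. Observed 1.
Test 1: faults giving observed 1 are {g0 stuck-at-0, g0 inverted output, g1 stuck-at-0, g1 inverted output, g2 stuck-at-1, g2 inverted output, g3 stuck-at-1, g3 inverted output, g4 stuck-at-0, g4 inverted output, g5 stuck-at-0, g5 inverted output, g6 stuck-at-1, g6 inverted output}.
Test 2 (P=1, Q=1, R=0, S=1, T=0): fault-free g0=1, g1=1, g2=0, g3=0, g4=1, g5=1, g6=0 → 0; observed 0. Eliminates g1 stuck-at-0, g1 inverted output, g2 stuck-at-1, g2 inverted output, g3 stuck-at-1, g3 inverted output, g4 stuck-at-0, g4 inverted output, g5 stuck-at-0, g5 inverted output, g6 stuck-at-1, g6 inverted output.
Test 3 (P=0, Q=0, R=0, S=0, T=0): fault-free g0=0, g1=0, g2=1, g3=1, g4=0, g5=0, g6=1 → 1; observed 1. Eliminates g0 inverted output.
Only g0 stuck-at-0 is consistent with every test.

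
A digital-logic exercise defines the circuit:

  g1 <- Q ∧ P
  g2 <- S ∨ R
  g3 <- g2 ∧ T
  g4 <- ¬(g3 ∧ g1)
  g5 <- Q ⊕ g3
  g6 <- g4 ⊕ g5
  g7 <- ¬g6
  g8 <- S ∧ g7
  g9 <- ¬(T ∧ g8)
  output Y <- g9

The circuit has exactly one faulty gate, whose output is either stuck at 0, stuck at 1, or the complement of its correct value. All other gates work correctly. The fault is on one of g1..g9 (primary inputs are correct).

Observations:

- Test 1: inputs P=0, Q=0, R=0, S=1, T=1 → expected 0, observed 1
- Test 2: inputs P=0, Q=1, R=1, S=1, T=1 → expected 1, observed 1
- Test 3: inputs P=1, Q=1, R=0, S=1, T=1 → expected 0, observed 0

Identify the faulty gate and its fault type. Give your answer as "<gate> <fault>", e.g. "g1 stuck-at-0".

Fault-free values for test 1 (P=0, Q=0, R=0, S=1, T=1): g1=0, g2=1, g3=1, g4=1, g5=1, g6=0, g7=1, g8=1, g9=0, giving Y=0. Observed 1.
Test 1: faults giving observed 1 are {g1 stuck-at-1, g1 inverted output, g2 stuck-at-0, g2 inverted output, g3 stuck-at-0, g3 inverted output, g4 stuck-at-0, g4 inverted output, g5 stuck-at-0, g5 inverted output, g6 stuck-at-1, g6 inverted output, g7 stuck-at-0, g7 inverted output, g8 stuck-at-0, g8 inverted output, g9 stuck-at-1, g9 inverted output}.
Test 2 (P=0, Q=1, R=1, S=1, T=1): fault-free g1=0, g2=1, g3=1, g4=1, g5=0, g6=1, g7=0, g8=0, g9=1 → 1; observed 1. Eliminates g1 stuck-at-1, g1 inverted output, g2 stuck-at-0, g2 inverted output, g3 stuck-at-0, g3 inverted output, g4 stuck-at-0, g4 inverted output, g5 inverted output, g6 inverted output, g7 inverted output, g8 inverted output, g9 inverted output.
Test 3 (P=1, Q=1, R=0, S=1, T=1): fault-free g1=1, g2=1, g3=1, g4=0, g5=0, g6=0, g7=1, g8=1, g9=0 → 0; observed 0. Eliminates g6 stuck-at-1, g7 stuck-at-0, g8 stuck-at-0, g9 stuck-at-1.
Only g5 stuck-at-0 is consistent with every test.

g5 stuck-at-0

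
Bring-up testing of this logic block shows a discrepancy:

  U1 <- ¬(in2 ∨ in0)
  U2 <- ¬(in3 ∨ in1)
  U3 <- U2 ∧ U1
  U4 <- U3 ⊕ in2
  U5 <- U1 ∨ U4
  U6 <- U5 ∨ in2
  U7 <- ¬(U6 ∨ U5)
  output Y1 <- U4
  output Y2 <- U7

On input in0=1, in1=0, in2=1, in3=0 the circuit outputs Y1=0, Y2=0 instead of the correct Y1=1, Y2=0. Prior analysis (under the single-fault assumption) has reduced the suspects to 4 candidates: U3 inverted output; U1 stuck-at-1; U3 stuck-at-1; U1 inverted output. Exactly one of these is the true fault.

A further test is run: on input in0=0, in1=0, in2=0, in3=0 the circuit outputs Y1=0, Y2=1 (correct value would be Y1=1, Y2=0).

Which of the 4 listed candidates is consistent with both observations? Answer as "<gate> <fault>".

U1 inverted output

Evaluate each candidate on input in0=0, in1=0, in2=0, in3=0:
  U3 inverted output: U1=1, U2=1, U3=0 [inverted output], U4=0, U5=1, U6=1, U7=0 → Y1=0, Y2=0 — eliminated
  U1 stuck-at-1: U1=1 [stuck-at-1], U2=1, U3=1, U4=1, U5=1, U6=1, U7=0 → Y1=1, Y2=0 — eliminated
  U3 stuck-at-1: U1=1, U2=1, U3=1 [stuck-at-1], U4=1, U5=1, U6=1, U7=0 → Y1=1, Y2=0 — eliminated
  U1 inverted output: U1=0 [inverted output], U2=1, U3=0, U4=0, U5=0, U6=0, U7=1 → Y1=0, Y2=1 — matches
Only U1 inverted output reproduces the observed Y1=0, Y2=1.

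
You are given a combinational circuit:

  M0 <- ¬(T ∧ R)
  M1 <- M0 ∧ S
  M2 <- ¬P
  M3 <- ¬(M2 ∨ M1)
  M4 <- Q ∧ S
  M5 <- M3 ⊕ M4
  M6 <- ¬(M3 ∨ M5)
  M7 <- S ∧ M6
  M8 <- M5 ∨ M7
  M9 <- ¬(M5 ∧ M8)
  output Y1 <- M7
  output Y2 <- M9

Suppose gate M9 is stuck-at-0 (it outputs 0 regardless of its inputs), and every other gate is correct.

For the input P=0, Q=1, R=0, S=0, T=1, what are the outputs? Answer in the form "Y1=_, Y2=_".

Y1=0, Y2=0

Propagate with M9 forced: M0=1, M1=0, M2=1, M3=0, M4=0, M5=0, M6=1, M7=0, M8=0, M9=0 [stuck-at-0].
So the outputs are Y1=0, Y2=0. (Without the fault they would be Y1=0, Y2=1.)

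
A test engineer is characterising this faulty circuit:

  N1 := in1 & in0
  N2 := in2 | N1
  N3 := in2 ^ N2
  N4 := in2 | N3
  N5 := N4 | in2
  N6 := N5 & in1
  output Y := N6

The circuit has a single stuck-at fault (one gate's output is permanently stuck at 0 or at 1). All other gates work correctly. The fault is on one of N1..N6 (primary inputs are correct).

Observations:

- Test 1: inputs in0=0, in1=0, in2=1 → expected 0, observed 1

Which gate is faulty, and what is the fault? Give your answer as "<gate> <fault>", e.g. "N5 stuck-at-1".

Fault-free values for test 1 (in0=0, in1=0, in2=1): N1=0, N2=1, N3=0, N4=1, N5=1, N6=0, giving Y=0. Observed 1.
Test 1: faults giving observed 1 are {N6 stuck-at-1}.
Only N6 stuck-at-1 is consistent with every test.

N6 stuck-at-1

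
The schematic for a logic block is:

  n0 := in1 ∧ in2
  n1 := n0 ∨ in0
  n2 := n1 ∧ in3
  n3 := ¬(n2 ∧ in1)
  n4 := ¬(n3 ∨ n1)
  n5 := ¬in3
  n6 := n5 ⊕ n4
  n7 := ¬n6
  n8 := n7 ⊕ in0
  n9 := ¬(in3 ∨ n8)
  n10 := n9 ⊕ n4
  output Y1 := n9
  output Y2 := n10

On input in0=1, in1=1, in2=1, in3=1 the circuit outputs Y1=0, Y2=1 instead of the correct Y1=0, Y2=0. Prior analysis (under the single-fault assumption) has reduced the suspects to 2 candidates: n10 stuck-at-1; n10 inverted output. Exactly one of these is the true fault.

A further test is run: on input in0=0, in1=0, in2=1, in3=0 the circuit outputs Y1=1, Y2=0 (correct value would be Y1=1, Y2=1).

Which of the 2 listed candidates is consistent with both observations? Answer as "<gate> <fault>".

n10 inverted output

Evaluate each candidate on input in0=0, in1=0, in2=1, in3=0:
  n10 stuck-at-1: n0=0, n1=0, n2=0, n3=1, n4=0, n5=1, n6=1, n7=0, n8=0, n9=1, n10=1 [stuck-at-1] → Y1=1, Y2=1 — eliminated
  n10 inverted output: n0=0, n1=0, n2=0, n3=1, n4=0, n5=1, n6=1, n7=0, n8=0, n9=1, n10=0 [inverted output] → Y1=1, Y2=0 — matches
Only n10 inverted output reproduces the observed Y1=1, Y2=0.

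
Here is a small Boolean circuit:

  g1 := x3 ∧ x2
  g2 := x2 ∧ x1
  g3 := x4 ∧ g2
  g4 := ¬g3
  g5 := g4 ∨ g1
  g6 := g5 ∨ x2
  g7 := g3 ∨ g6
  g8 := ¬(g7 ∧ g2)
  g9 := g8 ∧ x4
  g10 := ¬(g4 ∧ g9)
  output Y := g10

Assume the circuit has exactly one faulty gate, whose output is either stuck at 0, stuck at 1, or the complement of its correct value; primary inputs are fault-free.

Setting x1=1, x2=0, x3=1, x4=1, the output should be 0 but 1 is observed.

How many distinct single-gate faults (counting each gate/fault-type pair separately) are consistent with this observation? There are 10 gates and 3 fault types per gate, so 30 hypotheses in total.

Fault-free: g1=0, g2=0, g3=0, g4=1, g5=1, g6=1, g7=1, g8=1, g9=1, g10=0 → 0. Observed 1.
  g1: none of the 3 fault types match ✗
  g2: stuck-at-1, inverted output ✓; others ✗
  g3: stuck-at-1, inverted output ✓; others ✗
  g4: stuck-at-0, inverted output ✓; others ✗
  g5: none of the 3 fault types match ✗
  g6: none of the 3 fault types match ✗
  g7: none of the 3 fault types match ✗
  g8: stuck-at-0, inverted output ✓; others ✗
  g9: stuck-at-0, inverted output ✓; others ✗
  g10: stuck-at-1, inverted output ✓; others ✗
Consistent faults: {g2 stuck-at-1, g2 inverted output, g3 stuck-at-1, g3 inverted output, g4 stuck-at-0, g4 inverted output, g8 stuck-at-0, g8 inverted output, g9 stuck-at-0, g9 inverted output, g10 stuck-at-1, g10 inverted output} — 12 in all.

12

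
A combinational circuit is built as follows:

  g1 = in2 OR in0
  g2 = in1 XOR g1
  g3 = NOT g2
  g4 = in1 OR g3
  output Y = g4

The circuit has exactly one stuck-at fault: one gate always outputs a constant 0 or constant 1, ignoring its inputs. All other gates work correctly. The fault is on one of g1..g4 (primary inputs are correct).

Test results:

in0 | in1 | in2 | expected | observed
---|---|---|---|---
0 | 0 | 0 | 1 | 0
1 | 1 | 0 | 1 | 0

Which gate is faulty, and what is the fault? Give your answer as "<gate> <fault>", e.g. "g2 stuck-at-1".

g4 stuck-at-0

Fault-free values for test 1 (in0=0, in1=0, in2=0): g1=0, g2=0, g3=1, g4=1, giving Y=1. Observed 0.
Test 1: faults giving observed 0 are {g1 stuck-at-1, g2 stuck-at-1, g3 stuck-at-0, g4 stuck-at-0}.
Test 2 (in0=1, in1=1, in2=0): fault-free g1=1, g2=0, g3=1, g4=1 → 1; observed 0. Eliminates g1 stuck-at-1, g2 stuck-at-1, g3 stuck-at-0.
Only g4 stuck-at-0 is consistent with every test.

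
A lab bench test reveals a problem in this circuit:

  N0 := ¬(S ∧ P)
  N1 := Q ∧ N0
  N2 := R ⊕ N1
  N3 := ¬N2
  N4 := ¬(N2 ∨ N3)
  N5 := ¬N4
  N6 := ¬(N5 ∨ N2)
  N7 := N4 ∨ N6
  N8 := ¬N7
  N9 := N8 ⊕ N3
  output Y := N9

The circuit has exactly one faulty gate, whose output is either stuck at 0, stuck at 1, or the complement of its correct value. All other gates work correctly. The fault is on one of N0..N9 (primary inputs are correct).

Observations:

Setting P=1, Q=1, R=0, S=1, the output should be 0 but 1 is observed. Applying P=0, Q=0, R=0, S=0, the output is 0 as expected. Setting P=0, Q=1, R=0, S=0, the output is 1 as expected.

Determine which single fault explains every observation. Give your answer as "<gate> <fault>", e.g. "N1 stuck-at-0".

N0 stuck-at-1

Fault-free values for test 1 (P=1, Q=1, R=0, S=1): N0=0, N1=0, N2=0, N3=1, N4=0, N5=1, N6=0, N7=0, N8=1, N9=0, giving Y=0. Observed 1.
Test 1: faults giving observed 1 are {N0 stuck-at-1, N0 inverted output, N1 stuck-at-1, N1 inverted output, N2 stuck-at-1, N2 inverted output, N4 stuck-at-1, N4 inverted output, N5 stuck-at-0, N5 inverted output, N6 stuck-at-1, N6 inverted output, N7 stuck-at-1, N7 inverted output, N8 stuck-at-0, N8 inverted output, N9 stuck-at-1, N9 inverted output}.
Test 2 (P=0, Q=0, R=0, S=0): fault-free N0=1, N1=0, N2=0, N3=1, N4=0, N5=1, N6=0, N7=0, N8=1, N9=0 → 0; observed 0. Eliminates N1 stuck-at-1, N1 inverted output, N2 stuck-at-1, N2 inverted output, N4 stuck-at-1, N4 inverted output, N5 stuck-at-0, N5 inverted output, N6 stuck-at-1, N6 inverted output, N7 stuck-at-1, N7 inverted output, N8 stuck-at-0, N8 inverted output, N9 stuck-at-1, N9 inverted output.
Test 3 (P=0, Q=1, R=0, S=0): fault-free N0=1, N1=1, N2=1, N3=0, N4=0, N5=1, N6=0, N7=0, N8=1, N9=1 → 1; observed 1. Eliminates N0 inverted output.
Only N0 stuck-at-1 is consistent with every test.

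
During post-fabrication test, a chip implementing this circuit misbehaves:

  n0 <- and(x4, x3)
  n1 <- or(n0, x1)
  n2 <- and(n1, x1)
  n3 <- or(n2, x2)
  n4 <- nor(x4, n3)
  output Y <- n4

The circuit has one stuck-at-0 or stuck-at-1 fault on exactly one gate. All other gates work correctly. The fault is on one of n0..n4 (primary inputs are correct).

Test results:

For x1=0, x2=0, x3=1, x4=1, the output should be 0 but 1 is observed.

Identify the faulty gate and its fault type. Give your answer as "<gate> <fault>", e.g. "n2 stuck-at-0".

Fault-free values for test 1 (x1=0, x2=0, x3=1, x4=1): n0=1, n1=1, n2=0, n3=0, n4=0, giving Y=0. Observed 1.
Test 1: faults giving observed 1 are {n4 stuck-at-1}.
Only n4 stuck-at-1 is consistent with every test.

n4 stuck-at-1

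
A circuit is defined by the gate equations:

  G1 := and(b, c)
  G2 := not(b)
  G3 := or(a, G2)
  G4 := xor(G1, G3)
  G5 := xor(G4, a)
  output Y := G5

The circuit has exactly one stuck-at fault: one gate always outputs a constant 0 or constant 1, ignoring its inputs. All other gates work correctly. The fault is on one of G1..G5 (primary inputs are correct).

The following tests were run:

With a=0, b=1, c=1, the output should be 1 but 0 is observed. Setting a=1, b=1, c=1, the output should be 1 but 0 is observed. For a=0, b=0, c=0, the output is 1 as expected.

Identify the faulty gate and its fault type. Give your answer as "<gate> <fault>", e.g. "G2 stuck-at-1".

G1 stuck-at-0

Fault-free values for test 1 (a=0, b=1, c=1): G1=1, G2=0, G3=0, G4=1, G5=1, giving Y=1. Observed 0.
Test 1: faults giving observed 0 are {G1 stuck-at-0, G2 stuck-at-1, G3 stuck-at-1, G4 stuck-at-0, G5 stuck-at-0}.
Test 2 (a=1, b=1, c=1): fault-free G1=1, G2=0, G3=1, G4=0, G5=1 → 1; observed 0. Eliminates G2 stuck-at-1, G3 stuck-at-1, G4 stuck-at-0.
Test 3 (a=0, b=0, c=0): fault-free G1=0, G2=1, G3=1, G4=1, G5=1 → 1; observed 1. Eliminates G5 stuck-at-0.
Only G1 stuck-at-0 is consistent with every test.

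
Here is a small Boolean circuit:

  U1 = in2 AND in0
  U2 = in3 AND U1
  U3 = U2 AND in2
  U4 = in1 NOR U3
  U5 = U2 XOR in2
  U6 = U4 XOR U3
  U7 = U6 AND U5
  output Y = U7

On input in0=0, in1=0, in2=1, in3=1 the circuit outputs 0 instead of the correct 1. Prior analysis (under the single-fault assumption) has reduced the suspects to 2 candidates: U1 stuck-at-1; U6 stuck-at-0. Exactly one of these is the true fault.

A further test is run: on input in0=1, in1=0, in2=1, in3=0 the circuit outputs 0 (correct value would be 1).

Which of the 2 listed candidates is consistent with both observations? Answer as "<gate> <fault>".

Evaluate each candidate on input in0=1, in1=0, in2=1, in3=0:
  U1 stuck-at-1: U1=1 [stuck-at-1], U2=0, U3=0, U4=1, U5=1, U6=1, U7=1 → 1 — eliminated
  U6 stuck-at-0: U1=1, U2=0, U3=0, U4=1, U5=1, U6=0 [stuck-at-0], U7=0 → 0 — matches
Only U6 stuck-at-0 reproduces the observed 0.

U6 stuck-at-0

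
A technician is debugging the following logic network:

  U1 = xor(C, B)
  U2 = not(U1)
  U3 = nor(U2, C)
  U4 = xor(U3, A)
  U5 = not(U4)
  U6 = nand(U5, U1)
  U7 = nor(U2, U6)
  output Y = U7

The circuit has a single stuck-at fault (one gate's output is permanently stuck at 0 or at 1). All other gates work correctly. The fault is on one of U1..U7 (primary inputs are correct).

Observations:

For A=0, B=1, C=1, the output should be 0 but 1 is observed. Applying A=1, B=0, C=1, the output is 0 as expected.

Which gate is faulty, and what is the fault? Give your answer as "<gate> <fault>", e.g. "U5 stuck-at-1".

U1 stuck-at-1

Fault-free values for test 1 (A=0, B=1, C=1): U1=0, U2=1, U3=0, U4=0, U5=1, U6=1, U7=0, giving Y=0. Observed 1.
Test 1: faults giving observed 1 are {U1 stuck-at-1, U7 stuck-at-1}.
Test 2 (A=1, B=0, C=1): fault-free U1=1, U2=0, U3=0, U4=1, U5=0, U6=1, U7=0 → 0; observed 0. Eliminates U7 stuck-at-1.
Only U1 stuck-at-1 is consistent with every test.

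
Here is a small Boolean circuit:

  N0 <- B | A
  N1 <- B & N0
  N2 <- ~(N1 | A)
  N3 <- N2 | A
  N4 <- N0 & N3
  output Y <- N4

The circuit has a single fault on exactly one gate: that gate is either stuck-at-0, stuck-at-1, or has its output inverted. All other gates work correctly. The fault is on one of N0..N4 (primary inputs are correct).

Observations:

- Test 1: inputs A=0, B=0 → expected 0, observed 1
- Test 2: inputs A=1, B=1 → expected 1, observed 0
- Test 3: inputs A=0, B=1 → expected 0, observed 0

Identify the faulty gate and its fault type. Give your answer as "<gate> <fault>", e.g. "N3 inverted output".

N0 inverted output

Fault-free values for test 1 (A=0, B=0): N0=0, N1=0, N2=1, N3=1, N4=0, giving Y=0. Observed 1.
Test 1: faults giving observed 1 are {N0 stuck-at-1, N0 inverted output, N4 stuck-at-1, N4 inverted output}.
Test 2 (A=1, B=1): fault-free N0=1, N1=1, N2=0, N3=1, N4=1 → 1; observed 0. Eliminates N0 stuck-at-1, N4 stuck-at-1.
Test 3 (A=0, B=1): fault-free N0=1, N1=1, N2=0, N3=0, N4=0 → 0; observed 0. Eliminates N4 inverted output.
Only N0 inverted output is consistent with every test.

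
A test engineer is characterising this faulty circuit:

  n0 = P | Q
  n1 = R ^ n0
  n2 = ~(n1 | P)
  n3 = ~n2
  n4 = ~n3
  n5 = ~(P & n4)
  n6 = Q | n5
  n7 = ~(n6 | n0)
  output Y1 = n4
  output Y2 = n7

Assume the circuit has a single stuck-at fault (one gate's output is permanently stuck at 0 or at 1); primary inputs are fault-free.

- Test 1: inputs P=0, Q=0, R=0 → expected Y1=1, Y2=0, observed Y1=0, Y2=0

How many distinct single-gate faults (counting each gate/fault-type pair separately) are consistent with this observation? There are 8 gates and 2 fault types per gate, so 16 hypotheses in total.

Fault-free: n0=0, n1=0, n2=1, n3=0, n4=1, n5=1, n6=1, n7=0 → Y1=1, Y2=0. Observed Y1=0, Y2=0.
  n0: stuck-at-1 ✓; others ✗
  n1: stuck-at-1 ✓; others ✗
  n2: stuck-at-0 ✓; others ✗
  n3: stuck-at-1 ✓; others ✗
  n4: stuck-at-0 ✓; others ✗
  n5: none of the 2 fault types match ✗
  n6: none of the 2 fault types match ✗
  n7: none of the 2 fault types match ✗
Consistent faults: {n0 stuck-at-1, n1 stuck-at-1, n2 stuck-at-0, n3 stuck-at-1, n4 stuck-at-0} — 5 in all.

5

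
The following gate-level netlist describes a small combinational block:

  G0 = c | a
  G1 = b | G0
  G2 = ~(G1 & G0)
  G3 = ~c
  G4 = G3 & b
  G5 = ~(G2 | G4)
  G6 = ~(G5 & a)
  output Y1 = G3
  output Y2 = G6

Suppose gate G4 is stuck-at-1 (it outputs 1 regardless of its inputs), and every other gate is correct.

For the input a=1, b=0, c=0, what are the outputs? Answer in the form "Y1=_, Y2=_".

Propagate with G4 forced: G0=1, G1=1, G2=0, G3=1, G4=1 [stuck-at-1], G5=0, G6=1.
So the outputs are Y1=1, Y2=1. (Without the fault they would be Y1=1, Y2=0.)

Y1=1, Y2=1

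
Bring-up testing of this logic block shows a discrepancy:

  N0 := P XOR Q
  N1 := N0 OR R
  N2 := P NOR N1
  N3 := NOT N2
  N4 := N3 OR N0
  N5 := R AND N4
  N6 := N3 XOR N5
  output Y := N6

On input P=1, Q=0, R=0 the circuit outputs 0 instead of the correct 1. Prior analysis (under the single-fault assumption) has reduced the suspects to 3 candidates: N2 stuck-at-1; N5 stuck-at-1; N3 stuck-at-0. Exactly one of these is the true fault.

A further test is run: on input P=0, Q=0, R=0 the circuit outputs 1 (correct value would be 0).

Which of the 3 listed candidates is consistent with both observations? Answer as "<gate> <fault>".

Evaluate each candidate on input P=0, Q=0, R=0:
  N2 stuck-at-1: N0=0, N1=0, N2=1 [stuck-at-1], N3=0, N4=0, N5=0, N6=0 → 0 — eliminated
  N5 stuck-at-1: N0=0, N1=0, N2=1, N3=0, N4=0, N5=1 [stuck-at-1], N6=1 → 1 — matches
  N3 stuck-at-0: N0=0, N1=0, N2=1, N3=0 [stuck-at-0], N4=0, N5=0, N6=0 → 0 — eliminated
Only N5 stuck-at-1 reproduces the observed 1.

N5 stuck-at-1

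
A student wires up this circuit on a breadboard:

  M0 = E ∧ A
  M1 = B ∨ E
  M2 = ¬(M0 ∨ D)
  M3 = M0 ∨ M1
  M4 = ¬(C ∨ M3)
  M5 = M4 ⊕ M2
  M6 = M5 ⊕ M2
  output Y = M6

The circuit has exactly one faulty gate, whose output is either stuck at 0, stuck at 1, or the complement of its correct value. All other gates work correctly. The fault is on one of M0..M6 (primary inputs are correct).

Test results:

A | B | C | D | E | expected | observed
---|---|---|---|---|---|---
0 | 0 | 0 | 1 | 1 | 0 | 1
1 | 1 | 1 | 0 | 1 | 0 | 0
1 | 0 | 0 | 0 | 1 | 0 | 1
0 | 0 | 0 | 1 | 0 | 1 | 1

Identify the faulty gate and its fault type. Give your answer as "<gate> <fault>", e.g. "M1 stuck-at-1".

Fault-free values for test 1 (A=0, B=0, C=0, D=1, E=1): M0=0, M1=1, M2=0, M3=1, M4=0, M5=0, M6=0, giving Y=0. Observed 1.
Test 1: faults giving observed 1 are {M1 stuck-at-0, M1 inverted output, M3 stuck-at-0, M3 inverted output, M4 stuck-at-1, M4 inverted output, M5 stuck-at-1, M5 inverted output, M6 stuck-at-1, M6 inverted output}.
Test 2 (A=1, B=1, C=1, D=0, E=1): fault-free M0=1, M1=1, M2=0, M3=1, M4=0, M5=0, M6=0 → 0; observed 0. Eliminates M4 stuck-at-1, M4 inverted output, M5 stuck-at-1, M5 inverted output, M6 stuck-at-1, M6 inverted output.
Test 3 (A=1, B=0, C=0, D=0, E=1): fault-free M0=1, M1=1, M2=0, M3=1, M4=0, M5=0, M6=0 → 0; observed 1. Eliminates M1 stuck-at-0, M1 inverted output.
Test 4 (A=0, B=0, C=0, D=1, E=0): fault-free M0=0, M1=0, M2=0, M3=0, M4=1, M5=1, M6=1 → 1; observed 1. Eliminates M3 inverted output.
Only M3 stuck-at-0 is consistent with every test.

M3 stuck-at-0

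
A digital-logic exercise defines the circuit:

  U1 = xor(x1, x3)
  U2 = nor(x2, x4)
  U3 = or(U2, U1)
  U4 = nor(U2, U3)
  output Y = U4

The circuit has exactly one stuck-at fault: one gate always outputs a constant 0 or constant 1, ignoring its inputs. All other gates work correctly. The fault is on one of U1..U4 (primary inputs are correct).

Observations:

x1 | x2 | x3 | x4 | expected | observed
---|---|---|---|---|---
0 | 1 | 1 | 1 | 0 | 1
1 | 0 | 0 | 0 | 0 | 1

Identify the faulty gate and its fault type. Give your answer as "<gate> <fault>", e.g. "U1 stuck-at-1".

U4 stuck-at-1

Fault-free values for test 1 (x1=0, x2=1, x3=1, x4=1): U1=1, U2=0, U3=1, U4=0, giving Y=0. Observed 1.
Test 1: faults giving observed 1 are {U1 stuck-at-0, U3 stuck-at-0, U4 stuck-at-1}.
Test 2 (x1=1, x2=0, x3=0, x4=0): fault-free U1=1, U2=1, U3=1, U4=0 → 0; observed 1. Eliminates U1 stuck-at-0, U3 stuck-at-0.
Only U4 stuck-at-1 is consistent with every test.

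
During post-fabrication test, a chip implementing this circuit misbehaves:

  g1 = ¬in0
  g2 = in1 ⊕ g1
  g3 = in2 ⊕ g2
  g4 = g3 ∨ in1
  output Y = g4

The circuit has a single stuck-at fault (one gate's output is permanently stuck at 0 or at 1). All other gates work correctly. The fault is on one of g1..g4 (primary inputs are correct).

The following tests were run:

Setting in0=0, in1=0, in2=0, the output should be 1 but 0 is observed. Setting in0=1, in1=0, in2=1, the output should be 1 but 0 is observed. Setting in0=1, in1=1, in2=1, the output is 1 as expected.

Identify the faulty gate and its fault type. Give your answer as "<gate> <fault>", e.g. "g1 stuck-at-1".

Fault-free values for test 1 (in0=0, in1=0, in2=0): g1=1, g2=1, g3=1, g4=1, giving Y=1. Observed 0.
Test 1: faults giving observed 0 are {g1 stuck-at-0, g2 stuck-at-0, g3 stuck-at-0, g4 stuck-at-0}.
Test 2 (in0=1, in1=0, in2=1): fault-free g1=0, g2=0, g3=1, g4=1 → 1; observed 0. Eliminates g1 stuck-at-0, g2 stuck-at-0.
Test 3 (in0=1, in1=1, in2=1): fault-free g1=0, g2=1, g3=0, g4=1 → 1; observed 1. Eliminates g4 stuck-at-0.
Only g3 stuck-at-0 is consistent with every test.

g3 stuck-at-0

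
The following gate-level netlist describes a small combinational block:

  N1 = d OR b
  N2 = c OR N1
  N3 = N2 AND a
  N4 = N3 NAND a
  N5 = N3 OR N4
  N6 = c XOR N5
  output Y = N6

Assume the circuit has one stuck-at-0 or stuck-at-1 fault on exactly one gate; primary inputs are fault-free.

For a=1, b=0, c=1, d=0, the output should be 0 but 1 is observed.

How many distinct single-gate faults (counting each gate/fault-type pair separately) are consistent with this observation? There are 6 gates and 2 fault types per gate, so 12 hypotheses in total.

2

Fault-free: N1=0, N2=1, N3=1, N4=0, N5=1, N6=0 → 0. Observed 1.
  N1 stuck-at-0: output 0 ✗
  N1 stuck-at-1: output 0 ✗
  N2 stuck-at-0: output 0 ✗
  N2 stuck-at-1: output 0 ✗
  N3 stuck-at-0: output 0 ✗
  N3 stuck-at-1: output 0 ✗
  N4 stuck-at-0: output 0 ✗
  N4 stuck-at-1: output 0 ✗
  N5 stuck-at-0: output 1 ✓
  N5 stuck-at-1: output 0 ✗
  N6 stuck-at-0: output 0 ✗
  N6 stuck-at-1: output 1 ✓
Consistent faults: {N5 stuck-at-0, N6 stuck-at-1} — 2 in all.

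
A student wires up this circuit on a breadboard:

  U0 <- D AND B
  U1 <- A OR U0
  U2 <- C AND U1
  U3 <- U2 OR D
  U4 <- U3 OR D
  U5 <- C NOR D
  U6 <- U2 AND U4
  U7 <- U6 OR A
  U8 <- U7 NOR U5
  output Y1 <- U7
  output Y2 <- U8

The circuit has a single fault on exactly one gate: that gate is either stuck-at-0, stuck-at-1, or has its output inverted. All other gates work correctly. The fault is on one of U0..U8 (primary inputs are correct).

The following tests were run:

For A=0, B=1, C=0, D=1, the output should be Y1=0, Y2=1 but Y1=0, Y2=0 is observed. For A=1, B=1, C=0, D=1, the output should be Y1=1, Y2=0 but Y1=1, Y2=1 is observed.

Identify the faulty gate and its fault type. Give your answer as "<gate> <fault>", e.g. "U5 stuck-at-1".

U8 inverted output

Fault-free values for test 1 (A=0, B=1, C=0, D=1): U0=1, U1=1, U2=0, U3=1, U4=1, U5=0, U6=0, U7=0, U8=1, giving Y1=0, Y2=1. Observed Y1=0, Y2=0.
Test 1: faults giving observed Y1=0, Y2=0 are {U5 stuck-at-1, U5 inverted output, U8 stuck-at-0, U8 inverted output}.
Test 2 (A=1, B=1, C=0, D=1): fault-free U0=1, U1=1, U2=0, U3=1, U4=1, U5=0, U6=0, U7=1, U8=0 → Y1=1, Y2=0; observed Y1=1, Y2=1. Eliminates U5 stuck-at-1, U5 inverted output, U8 stuck-at-0.
Only U8 inverted output is consistent with every test.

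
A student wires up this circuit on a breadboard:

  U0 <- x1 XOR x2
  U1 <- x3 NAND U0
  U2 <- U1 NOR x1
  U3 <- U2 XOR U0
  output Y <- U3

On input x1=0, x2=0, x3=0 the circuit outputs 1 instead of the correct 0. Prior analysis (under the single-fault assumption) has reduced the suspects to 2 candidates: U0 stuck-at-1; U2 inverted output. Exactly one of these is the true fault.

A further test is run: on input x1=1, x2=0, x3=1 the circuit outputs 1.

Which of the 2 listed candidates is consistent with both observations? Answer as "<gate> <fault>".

Evaluate each candidate on input x1=1, x2=0, x3=1:
  U0 stuck-at-1: U0=1 [stuck-at-1], U1=0, U2=0, U3=1 → 1 — matches
  U2 inverted output: U0=1, U1=0, U2=1 [inverted output], U3=0 → 0 — eliminated
Only U0 stuck-at-1 reproduces the observed 1.

U0 stuck-at-1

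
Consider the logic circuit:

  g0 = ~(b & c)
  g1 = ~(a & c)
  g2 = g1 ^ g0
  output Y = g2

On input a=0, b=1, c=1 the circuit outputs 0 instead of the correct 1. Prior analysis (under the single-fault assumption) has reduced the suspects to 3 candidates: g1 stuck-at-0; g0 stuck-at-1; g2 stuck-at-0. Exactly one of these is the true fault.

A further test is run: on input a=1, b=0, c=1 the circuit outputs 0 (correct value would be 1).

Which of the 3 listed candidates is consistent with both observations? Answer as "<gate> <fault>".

Evaluate each candidate on input a=1, b=0, c=1:
  g1 stuck-at-0: g0=1, g1=0 [stuck-at-0], g2=1 → 1 — eliminated
  g0 stuck-at-1: g0=1 [stuck-at-1], g1=0, g2=1 → 1 — eliminated
  g2 stuck-at-0: g0=1, g1=0, g2=0 [stuck-at-0] → 0 — matches
Only g2 stuck-at-0 reproduces the observed 0.

g2 stuck-at-0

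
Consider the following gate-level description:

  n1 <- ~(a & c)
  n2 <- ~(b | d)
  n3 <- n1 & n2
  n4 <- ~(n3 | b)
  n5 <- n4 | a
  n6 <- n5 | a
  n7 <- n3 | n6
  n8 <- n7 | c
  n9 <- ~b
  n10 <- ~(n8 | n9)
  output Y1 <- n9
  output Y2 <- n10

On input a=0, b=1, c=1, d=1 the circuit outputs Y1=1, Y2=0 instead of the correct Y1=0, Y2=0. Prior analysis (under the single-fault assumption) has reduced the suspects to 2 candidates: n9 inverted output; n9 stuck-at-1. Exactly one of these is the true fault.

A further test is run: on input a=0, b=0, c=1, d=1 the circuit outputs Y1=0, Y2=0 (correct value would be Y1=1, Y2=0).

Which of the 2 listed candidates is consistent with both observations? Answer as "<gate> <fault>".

n9 inverted output

Evaluate each candidate on input a=0, b=0, c=1, d=1:
  n9 inverted output: n1=1, n2=0, n3=0, n4=1, n5=1, n6=1, n7=1, n8=1, n9=0 [inverted output], n10=0 → Y1=0, Y2=0 — matches
  n9 stuck-at-1: n1=1, n2=0, n3=0, n4=1, n5=1, n6=1, n7=1, n8=1, n9=1 [stuck-at-1], n10=0 → Y1=1, Y2=0 — eliminated
Only n9 inverted output reproduces the observed Y1=0, Y2=0.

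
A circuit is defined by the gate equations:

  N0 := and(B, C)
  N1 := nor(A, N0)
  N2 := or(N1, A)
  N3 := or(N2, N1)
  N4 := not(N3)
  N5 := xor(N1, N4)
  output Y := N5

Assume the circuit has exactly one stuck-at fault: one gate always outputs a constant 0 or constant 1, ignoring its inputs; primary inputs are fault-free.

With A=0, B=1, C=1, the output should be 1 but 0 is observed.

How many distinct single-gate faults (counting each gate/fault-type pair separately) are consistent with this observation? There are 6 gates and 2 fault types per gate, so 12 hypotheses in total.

Fault-free: N0=1, N1=0, N2=0, N3=0, N4=1, N5=1 → 1. Observed 0.
  N0 stuck-at-0: output 1 ✗
  N0 stuck-at-1: output 1 ✗
  N1 stuck-at-0: output 1 ✗
  N1 stuck-at-1: output 1 ✗
  N2 stuck-at-0: output 1 ✗
  N2 stuck-at-1: output 0 ✓
  N3 stuck-at-0: output 1 ✗
  N3 stuck-at-1: output 0 ✓
  N4 stuck-at-0: output 0 ✓
  N4 stuck-at-1: output 1 ✗
  N5 stuck-at-0: output 0 ✓
  N5 stuck-at-1: output 1 ✗
Consistent faults: {N2 stuck-at-1, N3 stuck-at-1, N4 stuck-at-0, N5 stuck-at-0} — 4 in all.

4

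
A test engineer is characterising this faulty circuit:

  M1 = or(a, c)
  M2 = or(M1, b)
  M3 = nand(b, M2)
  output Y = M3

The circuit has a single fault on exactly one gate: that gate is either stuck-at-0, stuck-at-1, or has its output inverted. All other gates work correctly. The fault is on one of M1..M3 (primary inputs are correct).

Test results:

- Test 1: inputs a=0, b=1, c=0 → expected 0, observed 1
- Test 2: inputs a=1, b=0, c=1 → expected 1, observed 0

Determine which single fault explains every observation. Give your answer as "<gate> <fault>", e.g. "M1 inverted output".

Fault-free values for test 1 (a=0, b=1, c=0): M1=0, M2=1, M3=0, giving Y=0. Observed 1.
Test 1: faults giving observed 1 are {M2 stuck-at-0, M2 inverted output, M3 stuck-at-1, M3 inverted output}.
Test 2 (a=1, b=0, c=1): fault-free M1=1, M2=1, M3=1 → 1; observed 0. Eliminates M2 stuck-at-0, M2 inverted output, M3 stuck-at-1.
Only M3 inverted output is consistent with every test.

M3 inverted output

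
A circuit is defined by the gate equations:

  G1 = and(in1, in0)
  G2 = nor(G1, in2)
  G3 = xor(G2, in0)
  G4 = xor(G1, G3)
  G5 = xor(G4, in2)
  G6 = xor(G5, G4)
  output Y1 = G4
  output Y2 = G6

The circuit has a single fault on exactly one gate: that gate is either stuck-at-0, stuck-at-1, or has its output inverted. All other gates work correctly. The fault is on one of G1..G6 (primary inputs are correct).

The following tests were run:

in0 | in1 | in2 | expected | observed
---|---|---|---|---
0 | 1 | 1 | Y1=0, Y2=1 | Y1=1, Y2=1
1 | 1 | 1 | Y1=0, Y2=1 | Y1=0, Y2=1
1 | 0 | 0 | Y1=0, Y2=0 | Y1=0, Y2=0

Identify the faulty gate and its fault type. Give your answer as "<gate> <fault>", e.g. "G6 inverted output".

G1 stuck-at-1

Fault-free values for test 1 (in0=0, in1=1, in2=1): G1=0, G2=0, G3=0, G4=0, G5=1, G6=1, giving Y1=0, Y2=1. Observed Y1=1, Y2=1.
Test 1: faults giving observed Y1=1, Y2=1 are {G1 stuck-at-1, G1 inverted output, G2 stuck-at-1, G2 inverted output, G3 stuck-at-1, G3 inverted output, G4 stuck-at-1, G4 inverted output}.
Test 2 (in0=1, in1=1, in2=1): fault-free G1=1, G2=0, G3=1, G4=0, G5=1, G6=1 → Y1=0, Y2=1; observed Y1=0, Y2=1. Eliminates G1 inverted output, G2 stuck-at-1, G2 inverted output, G3 inverted output, G4 stuck-at-1, G4 inverted output.
Test 3 (in0=1, in1=0, in2=0): fault-free G1=0, G2=1, G3=0, G4=0, G5=0, G6=0 → Y1=0, Y2=0; observed Y1=0, Y2=0. Eliminates G3 stuck-at-1.
Only G1 stuck-at-1 is consistent with every test.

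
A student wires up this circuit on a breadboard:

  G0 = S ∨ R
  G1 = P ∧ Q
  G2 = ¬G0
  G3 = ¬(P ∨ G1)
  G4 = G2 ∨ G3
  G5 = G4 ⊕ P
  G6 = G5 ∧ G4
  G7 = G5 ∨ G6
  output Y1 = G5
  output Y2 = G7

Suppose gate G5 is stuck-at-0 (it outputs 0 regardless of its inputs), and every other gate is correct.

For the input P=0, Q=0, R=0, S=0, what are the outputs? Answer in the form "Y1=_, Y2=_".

Propagate with G5 forced: G0=0, G1=0, G2=1, G3=1, G4=1, G5=0 [stuck-at-0], G6=0, G7=0.
So the outputs are Y1=0, Y2=0. (Without the fault they would be Y1=1, Y2=1.)

Y1=0, Y2=0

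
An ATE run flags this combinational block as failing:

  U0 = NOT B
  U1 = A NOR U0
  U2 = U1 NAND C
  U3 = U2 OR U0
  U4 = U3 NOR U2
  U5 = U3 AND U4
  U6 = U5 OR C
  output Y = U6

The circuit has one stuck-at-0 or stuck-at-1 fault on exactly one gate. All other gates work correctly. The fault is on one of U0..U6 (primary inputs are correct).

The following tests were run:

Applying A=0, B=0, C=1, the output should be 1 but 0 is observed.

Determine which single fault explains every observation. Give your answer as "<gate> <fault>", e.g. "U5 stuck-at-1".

Fault-free values for test 1 (A=0, B=0, C=1): U0=1, U1=0, U2=1, U3=1, U4=0, U5=0, U6=1, giving Y=1. Observed 0.
Test 1: faults giving observed 0 are {U6 stuck-at-0}.
Only U6 stuck-at-0 is consistent with every test.

U6 stuck-at-0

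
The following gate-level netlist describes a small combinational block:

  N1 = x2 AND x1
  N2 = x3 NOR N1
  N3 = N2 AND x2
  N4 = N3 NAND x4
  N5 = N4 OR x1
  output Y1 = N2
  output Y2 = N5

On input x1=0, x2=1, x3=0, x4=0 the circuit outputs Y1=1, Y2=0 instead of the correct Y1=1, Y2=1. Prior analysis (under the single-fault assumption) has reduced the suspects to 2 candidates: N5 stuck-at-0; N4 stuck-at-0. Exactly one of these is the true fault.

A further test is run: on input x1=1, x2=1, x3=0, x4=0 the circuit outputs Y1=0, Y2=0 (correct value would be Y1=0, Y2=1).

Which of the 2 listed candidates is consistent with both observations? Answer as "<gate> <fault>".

N5 stuck-at-0

Evaluate each candidate on input x1=1, x2=1, x3=0, x4=0:
  N5 stuck-at-0: N1=1, N2=0, N3=0, N4=1, N5=0 [stuck-at-0] → Y1=0, Y2=0 — matches
  N4 stuck-at-0: N1=1, N2=0, N3=0, N4=0 [stuck-at-0], N5=1 → Y1=0, Y2=1 — eliminated
Only N5 stuck-at-0 reproduces the observed Y1=0, Y2=0.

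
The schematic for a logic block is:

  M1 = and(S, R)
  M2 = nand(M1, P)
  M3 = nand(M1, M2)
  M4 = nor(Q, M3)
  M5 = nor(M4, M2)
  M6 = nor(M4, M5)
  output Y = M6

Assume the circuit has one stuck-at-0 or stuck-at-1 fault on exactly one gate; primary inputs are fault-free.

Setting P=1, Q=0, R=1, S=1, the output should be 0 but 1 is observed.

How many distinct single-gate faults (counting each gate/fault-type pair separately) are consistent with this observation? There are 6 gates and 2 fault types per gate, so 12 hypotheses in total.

Fault-free: M1=1, M2=0, M3=1, M4=0, M5=1, M6=0 → 0. Observed 1.
  M1 stuck-at-0: output 1 ✓
  M1 stuck-at-1: output 0 ✗
  M2 stuck-at-0: output 0 ✗
  M2 stuck-at-1: output 0 ✗
  M3 stuck-at-0: output 0 ✗
  M3 stuck-at-1: output 0 ✗
  M4 stuck-at-0: output 0 ✗
  M4 stuck-at-1: output 0 ✗
  M5 stuck-at-0: output 1 ✓
  M5 stuck-at-1: output 0 ✗
  M6 stuck-at-0: output 0 ✗
  M6 stuck-at-1: output 1 ✓
Consistent faults: {M1 stuck-at-0, M5 stuck-at-0, M6 stuck-at-1} — 3 in all.

3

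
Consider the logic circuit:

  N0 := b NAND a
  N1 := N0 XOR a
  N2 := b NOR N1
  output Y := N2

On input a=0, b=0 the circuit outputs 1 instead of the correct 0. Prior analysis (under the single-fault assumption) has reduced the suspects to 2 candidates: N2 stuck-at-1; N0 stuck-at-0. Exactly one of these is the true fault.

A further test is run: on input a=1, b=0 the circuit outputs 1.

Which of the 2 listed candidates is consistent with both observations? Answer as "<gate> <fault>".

N2 stuck-at-1

Evaluate each candidate on input a=1, b=0:
  N2 stuck-at-1: N0=1, N1=0, N2=1 [stuck-at-1] → 1 — matches
  N0 stuck-at-0: N0=0 [stuck-at-0], N1=1, N2=0 → 0 — eliminated
Only N2 stuck-at-1 reproduces the observed 1.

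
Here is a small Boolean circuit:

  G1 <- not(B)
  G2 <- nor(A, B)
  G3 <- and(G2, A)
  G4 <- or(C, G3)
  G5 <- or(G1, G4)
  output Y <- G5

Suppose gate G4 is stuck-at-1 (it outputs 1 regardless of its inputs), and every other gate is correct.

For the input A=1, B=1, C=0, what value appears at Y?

Propagate with G4 forced: G1=0, G2=0, G3=0, G4=1 [stuck-at-1], G5=1.
So Y = 1. (Without the fault it would be 0.)

1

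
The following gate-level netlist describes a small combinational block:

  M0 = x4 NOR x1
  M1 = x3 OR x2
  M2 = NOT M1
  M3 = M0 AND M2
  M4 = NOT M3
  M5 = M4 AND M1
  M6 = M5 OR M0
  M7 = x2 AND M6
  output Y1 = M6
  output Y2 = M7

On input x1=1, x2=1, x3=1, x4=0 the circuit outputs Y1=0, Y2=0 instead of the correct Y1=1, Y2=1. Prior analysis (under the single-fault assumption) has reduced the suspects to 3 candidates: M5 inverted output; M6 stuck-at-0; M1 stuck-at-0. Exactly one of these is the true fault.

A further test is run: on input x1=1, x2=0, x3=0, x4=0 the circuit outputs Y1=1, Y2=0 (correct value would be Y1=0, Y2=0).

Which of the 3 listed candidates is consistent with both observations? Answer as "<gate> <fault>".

Evaluate each candidate on input x1=1, x2=0, x3=0, x4=0:
  M5 inverted output: M0=0, M1=0, M2=1, M3=0, M4=1, M5=1 [inverted output], M6=1, M7=0 → Y1=1, Y2=0 — matches
  M6 stuck-at-0: M0=0, M1=0, M2=1, M3=0, M4=1, M5=0, M6=0 [stuck-at-0], M7=0 → Y1=0, Y2=0 — eliminated
  M1 stuck-at-0: M0=0, M1=0 [stuck-at-0], M2=1, M3=0, M4=1, M5=0, M6=0, M7=0 → Y1=0, Y2=0 — eliminated
Only M5 inverted output reproduces the observed Y1=1, Y2=0.

M5 inverted output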